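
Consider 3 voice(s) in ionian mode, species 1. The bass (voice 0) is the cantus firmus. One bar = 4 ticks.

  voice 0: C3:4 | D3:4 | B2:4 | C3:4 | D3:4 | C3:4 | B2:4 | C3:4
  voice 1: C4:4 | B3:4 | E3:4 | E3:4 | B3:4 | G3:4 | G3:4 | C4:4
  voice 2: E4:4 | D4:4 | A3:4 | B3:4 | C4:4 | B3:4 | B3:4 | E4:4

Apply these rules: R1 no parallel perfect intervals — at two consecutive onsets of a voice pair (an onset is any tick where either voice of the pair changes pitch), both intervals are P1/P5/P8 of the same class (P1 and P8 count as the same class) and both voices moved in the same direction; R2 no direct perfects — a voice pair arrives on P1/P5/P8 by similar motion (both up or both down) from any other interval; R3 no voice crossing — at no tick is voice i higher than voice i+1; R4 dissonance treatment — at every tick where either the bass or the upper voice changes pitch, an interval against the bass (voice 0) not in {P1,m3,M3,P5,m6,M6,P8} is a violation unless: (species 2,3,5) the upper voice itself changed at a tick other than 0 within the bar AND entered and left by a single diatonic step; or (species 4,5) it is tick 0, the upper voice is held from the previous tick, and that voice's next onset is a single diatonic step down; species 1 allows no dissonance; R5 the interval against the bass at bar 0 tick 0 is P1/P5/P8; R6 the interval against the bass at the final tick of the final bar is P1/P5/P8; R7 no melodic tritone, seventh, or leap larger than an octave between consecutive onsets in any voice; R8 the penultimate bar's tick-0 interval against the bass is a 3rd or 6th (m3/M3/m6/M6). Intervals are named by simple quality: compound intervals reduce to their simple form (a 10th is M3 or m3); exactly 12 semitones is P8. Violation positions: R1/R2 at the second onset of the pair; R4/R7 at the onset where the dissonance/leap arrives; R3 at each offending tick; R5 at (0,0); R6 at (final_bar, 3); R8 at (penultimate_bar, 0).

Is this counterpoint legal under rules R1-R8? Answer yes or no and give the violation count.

bar 0: v0=C3 v1=C4 v2=E4 (M3)
bar 1: v0=D3 v1=B3 v2=D4 (P8)
bar 2: v0=B2 v1=E3 v2=A3 (m7)
bar 3: v0=C3 v1=E3 v2=B3 (M7)
bar 4: v0=D3 v1=B3 v2=C4 (m7)
bar 5: v0=C3 v1=G3 v2=B3 (M7)
bar 6: v0=B2 v1=G3 v2=B3 (P8)
bar 7: v0=C3 v1=C4 v2=E4 (M3)
  R5 @ bar0.0: opens on M3
  R4 @ bar2.0: B2/E3 P4 untreated
  R4 @ bar2.0: B2/A3 m7 untreated
  R4 @ bar3.0: C3/B3 M7 untreated
  R4 @ bar4.0: D3/C4 m7 untreated
  R2 @ bar5.0: D3/B3 M6 -> C3/G3 P5 similar
  R4 @ bar5.0: C3/B3 M7 untreated
  R8 @ bar6.0: penult P8 not 3rd/6th
  R2 @ bar7.0: B2/G3 m6 -> C3/C4 P8 similar
  R6 @ bar7.3: closes on M3

No (10 violations)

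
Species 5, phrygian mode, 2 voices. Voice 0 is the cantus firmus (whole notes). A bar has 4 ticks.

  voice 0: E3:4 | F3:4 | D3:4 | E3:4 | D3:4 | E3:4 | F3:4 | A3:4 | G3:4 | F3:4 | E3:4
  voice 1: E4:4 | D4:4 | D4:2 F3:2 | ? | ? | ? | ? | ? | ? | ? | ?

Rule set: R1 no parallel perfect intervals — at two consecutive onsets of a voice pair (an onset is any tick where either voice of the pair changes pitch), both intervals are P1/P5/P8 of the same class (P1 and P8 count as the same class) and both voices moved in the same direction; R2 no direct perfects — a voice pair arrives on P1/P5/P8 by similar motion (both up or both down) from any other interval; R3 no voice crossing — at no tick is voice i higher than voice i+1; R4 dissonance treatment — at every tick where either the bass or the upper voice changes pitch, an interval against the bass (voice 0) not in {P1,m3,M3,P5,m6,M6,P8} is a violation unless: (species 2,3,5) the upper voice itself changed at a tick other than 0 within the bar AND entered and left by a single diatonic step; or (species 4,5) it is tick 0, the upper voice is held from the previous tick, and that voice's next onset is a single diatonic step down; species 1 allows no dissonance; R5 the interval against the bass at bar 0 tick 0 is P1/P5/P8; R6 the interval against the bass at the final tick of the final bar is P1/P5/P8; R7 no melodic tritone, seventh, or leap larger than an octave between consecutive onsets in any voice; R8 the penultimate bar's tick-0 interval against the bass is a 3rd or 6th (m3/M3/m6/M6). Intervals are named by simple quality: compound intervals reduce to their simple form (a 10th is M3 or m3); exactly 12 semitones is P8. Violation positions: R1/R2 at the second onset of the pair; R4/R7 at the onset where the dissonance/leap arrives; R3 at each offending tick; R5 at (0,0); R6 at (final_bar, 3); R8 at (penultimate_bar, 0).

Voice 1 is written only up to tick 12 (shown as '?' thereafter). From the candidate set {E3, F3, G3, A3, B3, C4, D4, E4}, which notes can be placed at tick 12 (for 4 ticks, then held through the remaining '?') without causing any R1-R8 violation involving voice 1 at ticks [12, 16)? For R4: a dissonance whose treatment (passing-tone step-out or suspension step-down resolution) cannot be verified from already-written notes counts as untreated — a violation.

E3: legal
F3: violates R4
G3: legal
A3: violates R4
B3: violates R2,R7
C4: legal
D4: violates R4
E4: violates R2,R7

{C4, E3, G3}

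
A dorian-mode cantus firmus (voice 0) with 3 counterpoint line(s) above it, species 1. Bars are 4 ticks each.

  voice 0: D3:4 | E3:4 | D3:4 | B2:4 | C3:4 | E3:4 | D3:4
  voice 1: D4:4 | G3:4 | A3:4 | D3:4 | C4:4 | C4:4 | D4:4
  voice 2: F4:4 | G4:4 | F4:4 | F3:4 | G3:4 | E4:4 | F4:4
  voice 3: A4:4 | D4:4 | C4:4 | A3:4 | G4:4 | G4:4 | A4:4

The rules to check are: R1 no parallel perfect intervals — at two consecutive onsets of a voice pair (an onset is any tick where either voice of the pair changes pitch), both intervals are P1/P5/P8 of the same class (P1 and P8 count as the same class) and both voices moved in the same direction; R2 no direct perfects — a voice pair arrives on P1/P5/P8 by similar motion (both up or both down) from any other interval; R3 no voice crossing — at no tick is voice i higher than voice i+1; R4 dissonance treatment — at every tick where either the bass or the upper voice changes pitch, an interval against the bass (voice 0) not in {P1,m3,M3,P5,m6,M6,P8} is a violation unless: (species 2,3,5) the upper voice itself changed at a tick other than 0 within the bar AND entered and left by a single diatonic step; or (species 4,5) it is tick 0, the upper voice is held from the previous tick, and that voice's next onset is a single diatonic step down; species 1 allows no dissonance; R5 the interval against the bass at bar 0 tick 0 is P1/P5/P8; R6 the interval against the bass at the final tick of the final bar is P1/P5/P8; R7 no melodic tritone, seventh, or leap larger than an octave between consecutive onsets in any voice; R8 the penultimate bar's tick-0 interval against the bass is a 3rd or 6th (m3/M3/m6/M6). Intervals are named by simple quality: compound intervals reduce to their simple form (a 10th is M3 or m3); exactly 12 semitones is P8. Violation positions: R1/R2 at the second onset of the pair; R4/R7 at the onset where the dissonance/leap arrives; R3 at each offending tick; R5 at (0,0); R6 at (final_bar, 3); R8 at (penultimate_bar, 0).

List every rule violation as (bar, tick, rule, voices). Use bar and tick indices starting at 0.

(0, 0, R5, (0, 2))
(1, 0, R1, (1, 3))
(1, 0, R3, (2, 3))
(1, 0, R4, (0, 3))
(1, 1, R3, (2, 3))
(1, 2, R3, (2, 3))
(1, 3, R3, (2, 3))
(2, 0, R3, (2, 3))
(2, 0, R4, (0, 3))
(2, 1, R3, (2, 3))
(2, 2, R3, (2, 3))
(2, 3, R3, (2, 3))
(3, 0, R2, (1, 3))
(3, 0, R4, (0, 2))
(3, 0, R4, (0, 3))
(4, 0, R1, (1, 3))
(4, 0, R2, (0, 1))
(4, 0, R2, (0, 2))
(4, 0, R2, (0, 3))
(4, 0, R2, (2, 3))
(4, 0, R3, (1, 2))
(4, 0, R7, (1,))
(4, 0, R7, (3,))
(4, 1, R3, (1, 2))
(4, 2, R3, (1, 2))
(4, 3, R3, (1, 2))
(5, 0, R2, (0, 2))
(5, 0, R8, (0, 2))
(6, 0, R1, (1, 3))
(6, 3, R6, (0, 2))

bar 0: v0=D3 v1=D4 v2=F4 v3=A4 downbeat P5
bar 1: v0=E3 v1=G3 v2=G4 v3=D4 downbeat m7
bar 2: v0=D3 v1=A3 v2=F4 v3=C4 downbeat m7
bar 3: v0=B2 v1=D3 v2=F3 v3=A3 downbeat m7
bar 4: v0=C3 v1=C4 v2=G3 v3=G4 downbeat P5
bar 5: v0=E3 v1=C4 v2=E4 v3=G4 downbeat m3
bar 6: v0=D3 v1=D4 v2=F4 v3=A4 downbeat P5
  -> R5 @ bar 0 tick 0 v(0, 2): opens on m3
  -> R1 @ bar 1 tick 0 v(1, 3): D4/A4 P5 -> G3/D4 P5 similar
  -> R3 @ bar 1 tick 0 v(2, 3): G4 above D4
  -> R4 @ bar 1 tick 0 v(0, 3): E3/D4 m7 untreated
  -> R3 @ bar 1 tick 1 v(2, 3): G4 above D4
  -> R3 @ bar 1 tick 2 v(2, 3): G4 above D4
  -> R3 @ bar 1 tick 3 v(2, 3): G4 above D4
  -> R3 @ bar 2 tick 0 v(2, 3): F4 above C4
  -> R4 @ bar 2 tick 0 v(0, 3): D3/C4 m7 untreated
  -> R3 @ bar 2 tick 1 v(2, 3): F4 above C4
  -> R3 @ bar 2 tick 2 v(2, 3): F4 above C4
  -> R3 @ bar 2 tick 3 v(2, 3): F4 above C4
  -> R2 @ bar 3 tick 0 v(1, 3): A3/C4 m3 -> D3/A3 P5 similar
  -> R4 @ bar 3 tick 0 v(0, 2): B2/F3 TT untreated
  -> R4 @ bar 3 tick 0 v(0, 3): B2/A3 m7 untreated
  -> R1 @ bar 4 tick 0 v(1, 3): D3/A3 P5 -> C4/G4 P5 similar
  -> R2 @ bar 4 tick 0 v(0, 1): B2/D3 m3 -> C3/C4 P8 similar
  -> R2 @ bar 4 tick 0 v(0, 2): B2/F3 TT -> C3/G3 P5 similar
  -> R2 @ bar 4 tick 0 v(0, 3): B2/A3 m7 -> C3/G4 P5 similar
  -> R2 @ bar 4 tick 0 v(2, 3): F3/A3 M3 -> G3/G4 P8 similar
  -> R3 @ bar 4 tick 0 v(1, 2): C4 above G3
  -> R7 @ bar 4 tick 0 v(1,): D3->C4 leap 10st
  -> R7 @ bar 4 tick 0 v(3,): A3->G4 leap 10st
  -> R3 @ bar 4 tick 1 v(1, 2): C4 above G3
  -> R3 @ bar 4 tick 2 v(1, 2): C4 above G3
  -> R3 @ bar 4 tick 3 v(1, 2): C4 above G3
  -> R2 @ bar 5 tick 0 v(0, 2): C3/G3 P5 -> E3/E4 P8 similar
  -> R8 @ bar 5 tick 0 v(0, 2): penult P8 not 3rd/6th
  -> R1 @ bar 6 tick 0 v(1, 3): C4/G4 P5 -> D4/A4 P5 similar
  -> R6 @ bar 6 tick 3 v(0, 2): closes on m3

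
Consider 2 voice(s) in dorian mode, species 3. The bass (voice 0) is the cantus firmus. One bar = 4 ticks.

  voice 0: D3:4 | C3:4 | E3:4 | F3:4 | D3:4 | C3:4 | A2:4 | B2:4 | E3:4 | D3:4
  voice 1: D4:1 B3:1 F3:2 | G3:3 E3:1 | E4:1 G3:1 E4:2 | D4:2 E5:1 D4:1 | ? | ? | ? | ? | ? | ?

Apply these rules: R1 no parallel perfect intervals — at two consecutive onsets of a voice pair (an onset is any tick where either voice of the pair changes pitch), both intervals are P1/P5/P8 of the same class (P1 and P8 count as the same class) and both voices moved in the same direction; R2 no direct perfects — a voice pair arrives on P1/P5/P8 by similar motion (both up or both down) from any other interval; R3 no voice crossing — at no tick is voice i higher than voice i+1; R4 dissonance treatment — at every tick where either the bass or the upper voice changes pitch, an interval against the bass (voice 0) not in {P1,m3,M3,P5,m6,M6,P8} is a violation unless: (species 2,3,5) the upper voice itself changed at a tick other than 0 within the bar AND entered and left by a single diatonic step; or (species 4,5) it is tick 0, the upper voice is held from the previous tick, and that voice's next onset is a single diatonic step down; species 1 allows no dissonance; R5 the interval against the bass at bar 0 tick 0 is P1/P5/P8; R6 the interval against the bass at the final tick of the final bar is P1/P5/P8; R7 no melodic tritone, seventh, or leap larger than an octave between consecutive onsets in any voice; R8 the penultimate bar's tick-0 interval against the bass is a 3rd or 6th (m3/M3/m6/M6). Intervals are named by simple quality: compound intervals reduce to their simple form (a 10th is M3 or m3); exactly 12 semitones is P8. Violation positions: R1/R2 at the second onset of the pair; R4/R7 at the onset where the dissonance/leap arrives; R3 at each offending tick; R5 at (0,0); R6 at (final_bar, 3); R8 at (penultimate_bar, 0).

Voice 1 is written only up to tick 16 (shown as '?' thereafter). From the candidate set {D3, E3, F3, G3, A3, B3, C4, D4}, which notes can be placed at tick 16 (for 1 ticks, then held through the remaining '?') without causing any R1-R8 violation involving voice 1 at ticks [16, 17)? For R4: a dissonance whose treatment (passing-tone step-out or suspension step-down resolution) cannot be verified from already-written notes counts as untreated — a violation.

D3: violates R2
E3: violates R4,R7
F3: legal
G3: violates R4
A3: violates R2
B3: legal
C4: violates R4
D4: legal

{B3, D4, F3}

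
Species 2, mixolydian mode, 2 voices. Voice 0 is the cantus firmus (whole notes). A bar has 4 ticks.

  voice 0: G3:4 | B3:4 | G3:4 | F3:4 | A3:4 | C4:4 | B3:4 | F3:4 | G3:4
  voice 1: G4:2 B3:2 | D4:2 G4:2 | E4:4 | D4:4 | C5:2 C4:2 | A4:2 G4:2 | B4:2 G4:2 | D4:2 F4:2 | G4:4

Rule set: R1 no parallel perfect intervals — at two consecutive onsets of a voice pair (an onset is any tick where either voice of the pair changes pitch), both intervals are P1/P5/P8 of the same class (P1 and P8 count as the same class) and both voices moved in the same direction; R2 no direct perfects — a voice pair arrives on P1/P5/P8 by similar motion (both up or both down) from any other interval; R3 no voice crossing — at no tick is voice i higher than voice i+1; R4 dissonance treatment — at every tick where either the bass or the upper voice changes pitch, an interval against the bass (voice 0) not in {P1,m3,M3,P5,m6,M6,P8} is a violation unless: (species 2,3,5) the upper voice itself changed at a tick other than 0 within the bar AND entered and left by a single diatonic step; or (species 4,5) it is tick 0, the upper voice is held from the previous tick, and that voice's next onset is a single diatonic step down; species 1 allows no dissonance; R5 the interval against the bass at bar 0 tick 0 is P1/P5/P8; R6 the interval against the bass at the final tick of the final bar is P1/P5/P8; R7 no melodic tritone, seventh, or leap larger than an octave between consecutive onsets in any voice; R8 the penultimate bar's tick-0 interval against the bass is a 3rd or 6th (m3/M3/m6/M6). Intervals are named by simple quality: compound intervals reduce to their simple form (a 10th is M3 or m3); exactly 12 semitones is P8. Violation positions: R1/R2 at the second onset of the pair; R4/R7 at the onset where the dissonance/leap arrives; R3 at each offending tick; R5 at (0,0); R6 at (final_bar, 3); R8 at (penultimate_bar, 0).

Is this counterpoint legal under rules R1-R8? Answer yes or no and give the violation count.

bar 0: v0=G3 v1=G4 (P8)
bar 1: v0=B3 v1=D4 (m3)
bar 2: v0=G3 v1=E4 (M6)
bar 3: v0=F3 v1=D4 (M6)
bar 4: v0=A3 v1=C5 (m3)
bar 5: v0=C4 v1=A4 (M6)
bar 6: v0=B3 v1=B4 (P8)
bar 7: v0=F3 v1=D4 (M6)
bar 8: v0=G3 v1=G4 (P8)
  R7 @ bar4.0: D4->C5 leap 10st
  R7 @ bar7.0: B3->F3 leap 6st
  R1 @ bar8.0: F3/F4 P8 -> G3/G4 P8 similar

No (3 violations)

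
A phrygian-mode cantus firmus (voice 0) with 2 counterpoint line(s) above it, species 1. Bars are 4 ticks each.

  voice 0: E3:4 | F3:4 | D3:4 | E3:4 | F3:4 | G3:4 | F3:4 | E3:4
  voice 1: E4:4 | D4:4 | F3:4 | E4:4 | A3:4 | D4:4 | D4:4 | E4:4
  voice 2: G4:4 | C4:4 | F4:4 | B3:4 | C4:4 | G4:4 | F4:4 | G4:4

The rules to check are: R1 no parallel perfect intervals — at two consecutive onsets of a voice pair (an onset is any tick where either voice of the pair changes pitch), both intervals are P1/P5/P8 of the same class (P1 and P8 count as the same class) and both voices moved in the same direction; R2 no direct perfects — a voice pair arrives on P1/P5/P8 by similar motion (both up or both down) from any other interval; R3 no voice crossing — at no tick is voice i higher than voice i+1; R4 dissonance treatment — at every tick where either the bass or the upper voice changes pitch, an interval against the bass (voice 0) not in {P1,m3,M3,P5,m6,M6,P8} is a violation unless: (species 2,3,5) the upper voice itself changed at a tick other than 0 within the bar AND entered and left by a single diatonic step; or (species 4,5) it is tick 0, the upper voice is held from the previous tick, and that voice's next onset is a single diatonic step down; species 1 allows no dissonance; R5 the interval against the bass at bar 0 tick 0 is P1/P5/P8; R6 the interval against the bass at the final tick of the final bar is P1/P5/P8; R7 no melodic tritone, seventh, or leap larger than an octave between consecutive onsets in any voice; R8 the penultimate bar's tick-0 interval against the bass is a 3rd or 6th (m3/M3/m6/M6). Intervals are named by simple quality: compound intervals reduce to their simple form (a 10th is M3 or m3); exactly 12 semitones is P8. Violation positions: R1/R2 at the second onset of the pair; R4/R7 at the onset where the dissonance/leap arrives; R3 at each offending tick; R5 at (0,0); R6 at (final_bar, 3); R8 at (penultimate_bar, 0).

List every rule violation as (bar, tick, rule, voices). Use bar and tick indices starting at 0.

(0, 0, R5, (0, 2))
(1, 0, R3, (1, 2))
(1, 1, R3, (1, 2))
(1, 2, R3, (1, 2))
(1, 3, R3, (1, 2))
(3, 0, R2, (0, 1))
(3, 0, R3, (1, 2))
(3, 0, R7, (1,))
(3, 0, R7, (2,))
(3, 1, R3, (1, 2))
(3, 2, R3, (1, 2))
(3, 3, R3, (1, 2))
(4, 0, R1, (0, 2))
(5, 0, R2, (0, 1))
(5, 0, R2, (0, 2))
(6, 0, R1, (0, 2))
(6, 0, R8, (0, 2))
(7, 3, R6, (0, 2))

bar 0: v0=E3 v1=E4 v2=G4 downbeat m3
bar 1: v0=F3 v1=D4 v2=C4 downbeat P5
bar 2: v0=D3 v1=F3 v2=F4 downbeat m3
bar 3: v0=E3 v1=E4 v2=B3 downbeat P5
bar 4: v0=F3 v1=A3 v2=C4 downbeat P5
bar 5: v0=G3 v1=D4 v2=G4 downbeat P8
bar 6: v0=F3 v1=D4 v2=F4 downbeat P8
bar 7: v0=E3 v1=E4 v2=G4 downbeat m3
  -> R5 @ bar 0 tick 0 v(0, 2): opens on m3
  -> R3 @ bar 1 tick 0 v(1, 2): D4 above C4
  -> R3 @ bar 1 tick 1 v(1, 2): D4 above C4
  -> R3 @ bar 1 tick 2 v(1, 2): D4 above C4
  -> R3 @ bar 1 tick 3 v(1, 2): D4 above C4
  -> R2 @ bar 3 tick 0 v(0, 1): D3/F3 m3 -> E3/E4 P8 similar
  -> R3 @ bar 3 tick 0 v(1, 2): E4 above B3
  -> R7 @ bar 3 tick 0 v(1,): F3->E4 leap 11st
  -> R7 @ bar 3 tick 0 v(2,): F4->B3 leap 6st
  -> R3 @ bar 3 tick 1 v(1, 2): E4 above B3
  -> R3 @ bar 3 tick 2 v(1, 2): E4 above B3
  -> R3 @ bar 3 tick 3 v(1, 2): E4 above B3
  -> R1 @ bar 4 tick 0 v(0, 2): E3/B3 P5 -> F3/C4 P5 similar
  -> R2 @ bar 5 tick 0 v(0, 1): F3/A3 M3 -> G3/D4 P5 similar
  -> R2 @ bar 5 tick 0 v(0, 2): F3/C4 P5 -> G3/G4 P8 similar
  -> R1 @ bar 6 tick 0 v(0, 2): G3/G4 P8 -> F3/F4 P8 similar
  -> R8 @ bar 6 tick 0 v(0, 2): penult P8 not 3rd/6th
  -> R6 @ bar 7 tick 3 v(0, 2): closes on m3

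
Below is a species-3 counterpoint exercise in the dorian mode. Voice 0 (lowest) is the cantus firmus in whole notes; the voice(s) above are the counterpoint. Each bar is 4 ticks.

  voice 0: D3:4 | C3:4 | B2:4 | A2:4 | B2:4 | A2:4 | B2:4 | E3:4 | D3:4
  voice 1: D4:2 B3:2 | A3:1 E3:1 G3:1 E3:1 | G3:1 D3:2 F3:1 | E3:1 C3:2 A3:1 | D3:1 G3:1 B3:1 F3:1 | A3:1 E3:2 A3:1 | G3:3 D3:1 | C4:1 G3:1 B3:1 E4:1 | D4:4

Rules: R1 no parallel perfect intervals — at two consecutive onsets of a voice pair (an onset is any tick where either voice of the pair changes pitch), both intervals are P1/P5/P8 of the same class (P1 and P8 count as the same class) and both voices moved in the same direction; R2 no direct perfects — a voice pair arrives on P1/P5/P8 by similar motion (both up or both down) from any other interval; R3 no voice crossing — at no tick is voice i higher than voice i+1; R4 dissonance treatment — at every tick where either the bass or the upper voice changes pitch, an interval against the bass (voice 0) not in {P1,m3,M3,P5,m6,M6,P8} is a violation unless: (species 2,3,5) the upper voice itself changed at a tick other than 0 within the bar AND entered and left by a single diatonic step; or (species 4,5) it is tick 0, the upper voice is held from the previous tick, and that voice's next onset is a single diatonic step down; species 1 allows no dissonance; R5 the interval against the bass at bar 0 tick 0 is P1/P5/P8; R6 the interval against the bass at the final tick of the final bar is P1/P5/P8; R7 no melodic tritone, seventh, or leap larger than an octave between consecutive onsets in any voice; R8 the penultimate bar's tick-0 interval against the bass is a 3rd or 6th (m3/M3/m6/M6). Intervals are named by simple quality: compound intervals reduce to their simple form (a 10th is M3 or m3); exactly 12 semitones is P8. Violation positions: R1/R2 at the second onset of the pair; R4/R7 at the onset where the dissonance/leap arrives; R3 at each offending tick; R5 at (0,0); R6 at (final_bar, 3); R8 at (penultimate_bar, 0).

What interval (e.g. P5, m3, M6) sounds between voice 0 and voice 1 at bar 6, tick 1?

voice 0=B2 voice 1=G3 -> m6

m6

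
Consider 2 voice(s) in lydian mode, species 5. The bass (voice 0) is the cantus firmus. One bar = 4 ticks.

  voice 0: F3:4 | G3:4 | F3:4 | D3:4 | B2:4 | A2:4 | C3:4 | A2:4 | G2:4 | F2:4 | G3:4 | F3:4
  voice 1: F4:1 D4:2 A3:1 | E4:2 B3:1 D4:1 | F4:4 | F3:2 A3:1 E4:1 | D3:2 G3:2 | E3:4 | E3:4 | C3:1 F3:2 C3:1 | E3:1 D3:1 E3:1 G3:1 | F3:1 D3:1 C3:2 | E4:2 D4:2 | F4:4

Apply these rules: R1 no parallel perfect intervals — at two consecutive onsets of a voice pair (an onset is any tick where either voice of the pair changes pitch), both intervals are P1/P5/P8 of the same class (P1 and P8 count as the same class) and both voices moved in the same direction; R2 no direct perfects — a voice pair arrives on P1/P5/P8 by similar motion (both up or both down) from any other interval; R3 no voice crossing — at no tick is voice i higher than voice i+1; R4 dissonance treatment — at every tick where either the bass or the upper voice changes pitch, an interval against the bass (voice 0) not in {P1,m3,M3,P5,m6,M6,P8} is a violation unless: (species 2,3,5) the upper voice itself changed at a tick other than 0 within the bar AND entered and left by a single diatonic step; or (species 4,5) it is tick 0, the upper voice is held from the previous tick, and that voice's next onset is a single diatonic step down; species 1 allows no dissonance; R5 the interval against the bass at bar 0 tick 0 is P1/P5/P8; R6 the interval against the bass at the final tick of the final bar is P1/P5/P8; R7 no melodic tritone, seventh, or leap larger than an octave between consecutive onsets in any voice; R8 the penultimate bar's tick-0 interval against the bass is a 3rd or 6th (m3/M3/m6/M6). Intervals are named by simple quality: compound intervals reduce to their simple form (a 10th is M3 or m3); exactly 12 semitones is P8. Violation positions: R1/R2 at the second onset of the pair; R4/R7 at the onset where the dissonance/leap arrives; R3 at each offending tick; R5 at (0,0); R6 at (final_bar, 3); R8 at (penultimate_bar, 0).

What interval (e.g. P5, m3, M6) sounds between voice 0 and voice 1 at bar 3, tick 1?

voice 0=D3 voice 1=F3 -> m3

m3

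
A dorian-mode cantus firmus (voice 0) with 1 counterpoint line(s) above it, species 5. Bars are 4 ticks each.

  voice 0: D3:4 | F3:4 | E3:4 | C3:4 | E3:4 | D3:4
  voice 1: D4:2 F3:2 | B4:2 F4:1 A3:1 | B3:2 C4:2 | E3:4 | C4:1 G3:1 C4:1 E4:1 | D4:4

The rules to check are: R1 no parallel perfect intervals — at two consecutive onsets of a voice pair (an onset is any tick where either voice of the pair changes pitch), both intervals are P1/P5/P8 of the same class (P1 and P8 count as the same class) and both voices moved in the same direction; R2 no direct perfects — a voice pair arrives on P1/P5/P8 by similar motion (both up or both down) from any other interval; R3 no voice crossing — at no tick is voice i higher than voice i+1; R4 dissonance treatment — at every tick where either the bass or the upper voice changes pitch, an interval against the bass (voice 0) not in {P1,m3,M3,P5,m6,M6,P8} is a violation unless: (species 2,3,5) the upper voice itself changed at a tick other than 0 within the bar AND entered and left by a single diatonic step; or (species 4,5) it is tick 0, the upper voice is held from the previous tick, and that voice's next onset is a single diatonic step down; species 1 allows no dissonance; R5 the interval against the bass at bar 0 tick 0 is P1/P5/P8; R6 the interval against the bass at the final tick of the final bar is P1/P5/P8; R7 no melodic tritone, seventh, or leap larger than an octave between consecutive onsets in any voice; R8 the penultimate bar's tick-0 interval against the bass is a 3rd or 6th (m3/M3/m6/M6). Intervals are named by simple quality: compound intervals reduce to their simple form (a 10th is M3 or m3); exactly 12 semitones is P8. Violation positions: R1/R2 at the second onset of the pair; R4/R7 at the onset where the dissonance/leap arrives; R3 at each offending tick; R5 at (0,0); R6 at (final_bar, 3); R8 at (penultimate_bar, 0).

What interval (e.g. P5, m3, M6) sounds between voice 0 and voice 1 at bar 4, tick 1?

voice 0=E3 voice 1=G3 -> m3

m3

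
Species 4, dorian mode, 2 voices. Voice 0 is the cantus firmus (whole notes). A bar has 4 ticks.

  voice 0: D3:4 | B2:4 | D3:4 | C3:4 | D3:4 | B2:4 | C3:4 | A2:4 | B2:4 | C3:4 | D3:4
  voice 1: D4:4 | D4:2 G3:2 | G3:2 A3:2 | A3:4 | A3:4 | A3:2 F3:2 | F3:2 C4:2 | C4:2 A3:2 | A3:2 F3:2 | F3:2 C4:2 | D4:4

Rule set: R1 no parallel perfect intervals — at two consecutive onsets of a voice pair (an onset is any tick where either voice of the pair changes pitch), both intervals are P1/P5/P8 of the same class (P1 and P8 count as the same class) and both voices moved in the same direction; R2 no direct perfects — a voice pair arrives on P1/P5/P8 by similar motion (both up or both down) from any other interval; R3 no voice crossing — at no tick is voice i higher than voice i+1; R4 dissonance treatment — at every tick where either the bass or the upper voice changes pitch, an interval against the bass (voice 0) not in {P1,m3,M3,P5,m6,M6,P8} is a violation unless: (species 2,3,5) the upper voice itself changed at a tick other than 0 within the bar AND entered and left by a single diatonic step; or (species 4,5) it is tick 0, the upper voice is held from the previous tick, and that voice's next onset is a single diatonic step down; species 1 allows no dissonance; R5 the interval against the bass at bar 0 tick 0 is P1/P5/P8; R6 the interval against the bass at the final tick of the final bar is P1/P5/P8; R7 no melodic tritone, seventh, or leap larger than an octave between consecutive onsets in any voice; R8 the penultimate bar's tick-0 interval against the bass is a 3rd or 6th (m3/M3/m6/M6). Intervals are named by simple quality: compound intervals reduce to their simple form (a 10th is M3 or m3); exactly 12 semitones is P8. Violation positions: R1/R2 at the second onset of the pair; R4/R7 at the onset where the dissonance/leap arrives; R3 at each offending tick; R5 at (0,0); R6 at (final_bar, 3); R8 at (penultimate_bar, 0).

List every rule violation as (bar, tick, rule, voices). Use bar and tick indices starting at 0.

bar 0: v0=D3 v1=D4 downbeat P8
bar 1: v0=B2 v1=D4 downbeat m3
bar 2: v0=D3 v1=G3 downbeat P4
bar 3: v0=C3 v1=A3 downbeat M6
bar 4: v0=D3 v1=A3 downbeat P5
bar 5: v0=B2 v1=A3 downbeat m7
bar 6: v0=C3 v1=F3 downbeat P4
bar 7: v0=A2 v1=C4 downbeat m3
bar 8: v0=B2 v1=A3 downbeat m7
bar 9: v0=C3 v1=F3 downbeat P4
bar 10: v0=D3 v1=D4 downbeat P8
  -> R4 @ bar 2 tick 0 v(0, 1): D3/G3 P4 untreated
  -> R4 @ bar 5 tick 0 v(0, 1): B2/A3 m7 untreated
  -> R4 @ bar 5 tick 2 v(0, 1): B2/F3 TT untreated
  -> R4 @ bar 6 tick 0 v(0, 1): C3/F3 P4 untreated
  -> R4 @ bar 8 tick 0 v(0, 1): B2/A3 m7 untreated
  -> R4 @ bar 8 tick 2 v(0, 1): B2/F3 TT untreated
  -> R4 @ bar 9 tick 0 v(0, 1): C3/F3 P4 untreated
  -> R8 @ bar 9 tick 0 v(0, 1): penult P4 not 3rd/6th
  -> R1 @ bar 10 tick 0 v(0, 1): C3/C4 P8 -> D3/D4 P8 similar

(2, 0, R4, (0, 1))
(5, 0, R4, (0, 1))
(5, 2, R4, (0, 1))
(6, 0, R4, (0, 1))
(8, 0, R4, (0, 1))
(8, 2, R4, (0, 1))
(9, 0, R4, (0, 1))
(9, 0, R8, (0, 1))
(10, 0, R1, (0, 1))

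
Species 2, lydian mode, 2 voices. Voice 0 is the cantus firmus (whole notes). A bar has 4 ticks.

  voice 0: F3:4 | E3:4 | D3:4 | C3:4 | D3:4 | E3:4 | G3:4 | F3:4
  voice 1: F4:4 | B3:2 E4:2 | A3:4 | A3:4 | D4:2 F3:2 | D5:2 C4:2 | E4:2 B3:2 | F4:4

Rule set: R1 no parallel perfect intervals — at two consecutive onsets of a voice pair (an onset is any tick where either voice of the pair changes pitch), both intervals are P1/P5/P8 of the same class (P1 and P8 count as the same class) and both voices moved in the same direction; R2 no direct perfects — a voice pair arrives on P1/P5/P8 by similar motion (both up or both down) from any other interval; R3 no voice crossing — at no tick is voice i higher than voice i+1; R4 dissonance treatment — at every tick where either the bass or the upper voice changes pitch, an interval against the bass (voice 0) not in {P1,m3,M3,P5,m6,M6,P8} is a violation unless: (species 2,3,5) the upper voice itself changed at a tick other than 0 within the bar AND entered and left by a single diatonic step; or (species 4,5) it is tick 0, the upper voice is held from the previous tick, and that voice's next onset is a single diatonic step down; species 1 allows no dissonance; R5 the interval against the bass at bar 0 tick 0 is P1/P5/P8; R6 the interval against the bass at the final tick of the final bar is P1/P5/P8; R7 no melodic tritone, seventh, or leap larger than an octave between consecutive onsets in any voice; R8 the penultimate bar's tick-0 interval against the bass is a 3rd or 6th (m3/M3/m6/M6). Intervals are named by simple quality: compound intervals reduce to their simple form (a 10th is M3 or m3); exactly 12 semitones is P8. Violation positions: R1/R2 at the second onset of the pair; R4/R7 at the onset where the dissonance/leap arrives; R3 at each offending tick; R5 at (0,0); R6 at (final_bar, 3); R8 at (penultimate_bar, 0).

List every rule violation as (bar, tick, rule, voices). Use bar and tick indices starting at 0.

(1, 0, R2, (0, 1))
(1, 0, R7, (1,))
(2, 0, R2, (0, 1))
(4, 0, R2, (0, 1))
(5, 0, R4, (0, 1))
(5, 0, R7, (1,))
(5, 2, R7, (1,))
(7, 0, R7, (1,))

bar 0: v0=F3 v1=F4 downbeat P8
bar 1: v0=E3 v1=B3 downbeat P5
bar 2: v0=D3 v1=A3 downbeat P5
bar 3: v0=C3 v1=A3 downbeat M6
bar 4: v0=D3 v1=D4 downbeat P8
bar 5: v0=E3 v1=D5 downbeat m7
bar 6: v0=G3 v1=E4 downbeat M6
bar 7: v0=F3 v1=F4 downbeat P8
  -> R2 @ bar 1 tick 0 v(0, 1): F3/F4 P8 -> E3/B3 P5 similar
  -> R7 @ bar 1 tick 0 v(1,): F4->B3 leap 6st
  -> R2 @ bar 2 tick 0 v(0, 1): E3/E4 P8 -> D3/A3 P5 similar
  -> R2 @ bar 4 tick 0 v(0, 1): C3/A3 M6 -> D3/D4 P8 similar
  -> R4 @ bar 5 tick 0 v(0, 1): E3/D5 m7 untreated
  -> R7 @ bar 5 tick 0 v(1,): F3->D5 leap 21st
  -> R7 @ bar 5 tick 2 v(1,): D5->C4 leap 14st
  -> R7 @ bar 7 tick 0 v(1,): B3->F4 leap 6st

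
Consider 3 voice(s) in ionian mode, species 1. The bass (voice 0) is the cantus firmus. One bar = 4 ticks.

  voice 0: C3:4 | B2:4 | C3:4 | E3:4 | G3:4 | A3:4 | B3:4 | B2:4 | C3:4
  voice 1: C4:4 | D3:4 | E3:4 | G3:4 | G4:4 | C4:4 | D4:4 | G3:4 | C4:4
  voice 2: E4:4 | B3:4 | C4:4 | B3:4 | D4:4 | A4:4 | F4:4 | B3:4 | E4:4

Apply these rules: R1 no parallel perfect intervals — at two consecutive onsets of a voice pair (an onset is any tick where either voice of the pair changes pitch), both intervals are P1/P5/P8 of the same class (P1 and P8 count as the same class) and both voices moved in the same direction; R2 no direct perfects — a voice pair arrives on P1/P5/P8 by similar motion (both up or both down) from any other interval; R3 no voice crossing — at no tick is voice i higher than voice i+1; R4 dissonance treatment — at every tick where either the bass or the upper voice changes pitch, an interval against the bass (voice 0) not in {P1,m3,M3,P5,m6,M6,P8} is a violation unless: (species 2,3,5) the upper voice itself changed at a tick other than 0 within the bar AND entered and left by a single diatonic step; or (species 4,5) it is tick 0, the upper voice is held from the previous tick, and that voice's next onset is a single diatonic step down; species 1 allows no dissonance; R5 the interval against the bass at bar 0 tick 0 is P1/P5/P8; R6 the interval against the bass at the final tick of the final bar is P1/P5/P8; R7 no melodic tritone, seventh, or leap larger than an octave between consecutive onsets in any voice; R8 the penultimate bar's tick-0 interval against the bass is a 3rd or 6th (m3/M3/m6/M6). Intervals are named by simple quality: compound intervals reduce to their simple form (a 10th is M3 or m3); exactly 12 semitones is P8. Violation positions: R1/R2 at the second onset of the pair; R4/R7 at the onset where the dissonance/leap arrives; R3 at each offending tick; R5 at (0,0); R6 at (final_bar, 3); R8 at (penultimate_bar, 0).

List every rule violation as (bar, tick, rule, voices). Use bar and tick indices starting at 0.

(0, 0, R5, (0, 2))
(1, 0, R2, (0, 2))
(1, 0, R7, (1,))
(2, 0, R1, (0, 2))
(4, 0, R1, (0, 2))
(4, 0, R2, (0, 1))
(4, 0, R3, (1, 2))
(4, 1, R3, (1, 2))
(4, 2, R3, (1, 2))
(4, 3, R3, (1, 2))
(5, 0, R2, (0, 2))
(6, 0, R4, (0, 2))
(7, 0, R2, (0, 2))
(7, 0, R7, (2,))
(7, 0, R8, (0, 2))
(8, 0, R2, (0, 1))
(8, 3, R6, (0, 2))

bar 0: v0=C3 v1=C4 v2=E4 downbeat M3
bar 1: v0=B2 v1=D3 v2=B3 downbeat P8
bar 2: v0=C3 v1=E3 v2=C4 downbeat P8
bar 3: v0=E3 v1=G3 v2=B3 downbeat P5
bar 4: v0=G3 v1=G4 v2=D4 downbeat P5
bar 5: v0=A3 v1=C4 v2=A4 downbeat P8
bar 6: v0=B3 v1=D4 v2=F4 downbeat TT
bar 7: v0=B2 v1=G3 v2=B3 downbeat P8
bar 8: v0=C3 v1=C4 v2=E4 downbeat M3
  -> R5 @ bar 0 tick 0 v(0, 2): opens on M3
  -> R2 @ bar 1 tick 0 v(0, 2): C3/E4 M3 -> B2/B3 P8 similar
  -> R7 @ bar 1 tick 0 v(1,): C4->D3 leap 10st
  -> R1 @ bar 2 tick 0 v(0, 2): B2/B3 P8 -> C3/C4 P8 similar
  -> R1 @ bar 4 tick 0 v(0, 2): E3/B3 P5 -> G3/D4 P5 similar
  -> R2 @ bar 4 tick 0 v(0, 1): E3/G3 m3 -> G3/G4 P8 similar
  -> R3 @ bar 4 tick 0 v(1, 2): G4 above D4
  -> R3 @ bar 4 tick 1 v(1, 2): G4 above D4
  -> R3 @ bar 4 tick 2 v(1, 2): G4 above D4
  -> R3 @ bar 4 tick 3 v(1, 2): G4 above D4
  -> R2 @ bar 5 tick 0 v(0, 2): G3/D4 P5 -> A3/A4 P8 similar
  -> R4 @ bar 6 tick 0 v(0, 2): B3/F4 TT untreated
  -> R2 @ bar 7 tick 0 v(0, 2): B3/F4 TT -> B2/B3 P8 similar
  -> R7 @ bar 7 tick 0 v(2,): F4->B3 leap 6st
  -> R8 @ bar 7 tick 0 v(0, 2): penult P8 not 3rd/6th
  -> R2 @ bar 8 tick 0 v(0, 1): B2/G3 m6 -> C3/C4 P8 similar
  -> R6 @ bar 8 tick 3 v(0, 2): closes on M3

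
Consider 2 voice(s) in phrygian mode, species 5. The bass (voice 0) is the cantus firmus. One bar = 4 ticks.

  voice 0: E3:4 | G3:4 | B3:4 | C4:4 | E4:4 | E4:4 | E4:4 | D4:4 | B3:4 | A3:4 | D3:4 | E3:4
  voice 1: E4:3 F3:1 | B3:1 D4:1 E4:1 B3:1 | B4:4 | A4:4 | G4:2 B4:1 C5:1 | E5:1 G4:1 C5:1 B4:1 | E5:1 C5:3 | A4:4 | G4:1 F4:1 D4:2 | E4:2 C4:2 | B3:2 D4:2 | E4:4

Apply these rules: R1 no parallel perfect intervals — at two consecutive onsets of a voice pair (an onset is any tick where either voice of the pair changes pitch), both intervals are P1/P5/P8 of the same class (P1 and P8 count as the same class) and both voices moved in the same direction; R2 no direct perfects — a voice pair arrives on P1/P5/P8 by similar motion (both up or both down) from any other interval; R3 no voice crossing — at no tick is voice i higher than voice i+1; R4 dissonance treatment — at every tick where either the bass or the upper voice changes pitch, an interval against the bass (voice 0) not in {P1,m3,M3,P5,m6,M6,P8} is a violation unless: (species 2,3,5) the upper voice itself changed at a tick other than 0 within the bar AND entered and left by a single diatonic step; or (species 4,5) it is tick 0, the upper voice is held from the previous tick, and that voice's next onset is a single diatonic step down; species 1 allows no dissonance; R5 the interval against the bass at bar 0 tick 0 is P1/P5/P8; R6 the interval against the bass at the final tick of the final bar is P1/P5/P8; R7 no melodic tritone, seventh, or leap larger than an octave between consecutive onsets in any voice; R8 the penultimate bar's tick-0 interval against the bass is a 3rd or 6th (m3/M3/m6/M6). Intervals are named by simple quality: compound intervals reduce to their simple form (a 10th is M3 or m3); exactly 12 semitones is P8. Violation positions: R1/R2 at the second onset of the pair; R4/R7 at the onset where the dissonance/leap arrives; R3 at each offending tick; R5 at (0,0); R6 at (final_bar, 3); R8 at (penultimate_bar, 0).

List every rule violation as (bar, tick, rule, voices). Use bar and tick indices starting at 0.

bar 0: v0=E3 v1=E4 downbeat P8
bar 1: v0=G3 v1=B3 downbeat M3
bar 2: v0=B3 v1=B4 downbeat P8
bar 3: v0=C4 v1=A4 downbeat M6
bar 4: v0=E4 v1=G4 downbeat m3
bar 5: v0=E4 v1=E5 downbeat P8
bar 6: v0=E4 v1=E5 downbeat P8
bar 7: v0=D4 v1=A4 downbeat P5
bar 8: v0=B3 v1=G4 downbeat m6
bar 9: v0=A3 v1=E4 downbeat P5
bar 10: v0=D3 v1=B3 downbeat M6
bar 11: v0=E3 v1=E4 downbeat P8
  -> R4 @ bar 0 tick 3 v(0, 1): E3/F3 m2 untreated
  -> R7 @ bar 0 tick 3 v(1,): E4->F3 leap 11st
  -> R7 @ bar 1 tick 0 v(1,): F3->B3 leap 6st
  -> R2 @ bar 2 tick 0 v(0, 1): G3/B3 M3 -> B3/B4 P8 similar
  -> R2 @ bar 7 tick 0 v(0, 1): E4/C5 m6 -> D4/A4 P5 similar
  -> R4 @ bar 8 tick 1 v(0, 1): B3/F4 TT untreated
  -> R1 @ bar 11 tick 0 v(0, 1): D3/D4 P8 -> E3/E4 P8 similar

(0, 3, R4, (0, 1))
(0, 3, R7, (1,))
(1, 0, R7, (1,))
(2, 0, R2, (0, 1))
(7, 0, R2, (0, 1))
(8, 1, R4, (0, 1))
(11, 0, R1, (0, 1))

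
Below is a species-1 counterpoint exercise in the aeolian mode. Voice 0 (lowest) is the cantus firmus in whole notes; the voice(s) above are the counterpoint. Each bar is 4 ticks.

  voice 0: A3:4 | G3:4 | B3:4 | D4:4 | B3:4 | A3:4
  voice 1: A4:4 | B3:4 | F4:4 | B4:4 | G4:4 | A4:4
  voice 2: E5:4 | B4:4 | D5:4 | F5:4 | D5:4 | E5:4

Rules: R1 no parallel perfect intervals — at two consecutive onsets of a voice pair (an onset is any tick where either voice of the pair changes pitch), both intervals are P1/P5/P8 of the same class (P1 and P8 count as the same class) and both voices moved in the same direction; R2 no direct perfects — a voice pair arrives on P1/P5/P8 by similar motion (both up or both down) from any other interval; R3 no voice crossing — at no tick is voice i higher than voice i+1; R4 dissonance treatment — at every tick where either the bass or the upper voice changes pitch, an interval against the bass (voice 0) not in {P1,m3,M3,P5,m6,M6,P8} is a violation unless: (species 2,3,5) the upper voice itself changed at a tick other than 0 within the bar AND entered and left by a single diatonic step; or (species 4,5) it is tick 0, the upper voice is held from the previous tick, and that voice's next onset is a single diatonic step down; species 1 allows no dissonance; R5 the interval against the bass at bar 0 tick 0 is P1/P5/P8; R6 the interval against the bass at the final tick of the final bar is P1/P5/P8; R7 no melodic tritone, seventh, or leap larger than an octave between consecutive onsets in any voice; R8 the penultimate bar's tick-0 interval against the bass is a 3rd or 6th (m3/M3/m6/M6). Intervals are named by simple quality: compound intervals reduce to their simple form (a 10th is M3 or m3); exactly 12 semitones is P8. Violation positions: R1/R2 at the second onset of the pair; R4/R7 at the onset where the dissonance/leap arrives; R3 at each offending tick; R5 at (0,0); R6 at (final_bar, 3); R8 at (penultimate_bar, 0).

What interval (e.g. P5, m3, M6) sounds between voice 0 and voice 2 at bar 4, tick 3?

voice 0=B3 voice 2=D5 -> m3

m3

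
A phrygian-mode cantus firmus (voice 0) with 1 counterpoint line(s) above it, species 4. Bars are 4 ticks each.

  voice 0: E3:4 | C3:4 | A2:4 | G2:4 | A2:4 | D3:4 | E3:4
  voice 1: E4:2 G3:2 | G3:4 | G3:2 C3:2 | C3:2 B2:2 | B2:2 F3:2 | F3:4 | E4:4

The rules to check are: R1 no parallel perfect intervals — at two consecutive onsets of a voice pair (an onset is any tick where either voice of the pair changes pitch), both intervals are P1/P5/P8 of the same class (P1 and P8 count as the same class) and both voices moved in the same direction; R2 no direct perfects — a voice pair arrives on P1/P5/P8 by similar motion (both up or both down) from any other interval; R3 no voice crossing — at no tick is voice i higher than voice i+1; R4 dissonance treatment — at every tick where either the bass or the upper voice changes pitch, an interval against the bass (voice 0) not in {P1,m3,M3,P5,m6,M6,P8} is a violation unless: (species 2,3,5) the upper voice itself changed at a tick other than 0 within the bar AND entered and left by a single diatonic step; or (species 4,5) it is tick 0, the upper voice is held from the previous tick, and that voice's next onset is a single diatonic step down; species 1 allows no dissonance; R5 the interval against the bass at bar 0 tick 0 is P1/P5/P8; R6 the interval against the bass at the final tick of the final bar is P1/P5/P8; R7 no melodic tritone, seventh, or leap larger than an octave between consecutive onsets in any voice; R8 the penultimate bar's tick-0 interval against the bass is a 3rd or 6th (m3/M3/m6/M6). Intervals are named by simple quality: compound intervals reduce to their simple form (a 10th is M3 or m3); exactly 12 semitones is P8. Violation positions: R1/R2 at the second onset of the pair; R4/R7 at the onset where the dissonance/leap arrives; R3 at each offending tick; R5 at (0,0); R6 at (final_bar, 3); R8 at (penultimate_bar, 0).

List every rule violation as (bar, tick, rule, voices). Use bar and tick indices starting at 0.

(2, 0, R4, (0, 1))
(4, 0, R4, (0, 1))
(4, 2, R7, (1,))
(6, 0, R2, (0, 1))
(6, 0, R7, (1,))

bar 0: v0=E3 v1=E4 downbeat P8
bar 1: v0=C3 v1=G3 downbeat P5
bar 2: v0=A2 v1=G3 downbeat m7
bar 3: v0=G2 v1=C3 downbeat P4
bar 4: v0=A2 v1=B2 downbeat M2
bar 5: v0=D3 v1=F3 downbeat m3
bar 6: v0=E3 v1=E4 downbeat P8
  -> R4 @ bar 2 tick 0 v(0, 1): A2/G3 m7 untreated
  -> R4 @ bar 4 tick 0 v(0, 1): A2/B2 M2 untreated
  -> R7 @ bar 4 tick 2 v(1,): B2->F3 leap 6st
  -> R2 @ bar 6 tick 0 v(0, 1): D3/F3 m3 -> E3/E4 P8 similar
  -> R7 @ bar 6 tick 0 v(1,): F3->E4 leap 11st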